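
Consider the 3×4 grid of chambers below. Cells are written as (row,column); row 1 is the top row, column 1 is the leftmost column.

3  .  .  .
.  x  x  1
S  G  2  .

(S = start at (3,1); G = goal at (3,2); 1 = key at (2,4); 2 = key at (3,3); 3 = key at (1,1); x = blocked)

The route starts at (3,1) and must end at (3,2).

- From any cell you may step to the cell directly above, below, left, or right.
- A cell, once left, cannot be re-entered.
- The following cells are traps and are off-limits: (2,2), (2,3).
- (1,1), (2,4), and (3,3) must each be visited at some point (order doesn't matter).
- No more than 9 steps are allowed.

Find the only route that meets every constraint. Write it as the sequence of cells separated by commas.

(3,1), (2,1), (1,1), (1,2), (1,3), (1,4), (2,4), (3,4), (3,3), (3,2)

Any route must reach (1,1), (2,4), and (3,3) and still end at (3,2) within 9 moves, so the order of the required stops is forced.
Route from (3,1): 2× up (reaching (1,1)), 3× right (reaching (1,4)), 2× down (reaching (3,4)), 2× left (reaching (3,2)) — 9 moves in all.
Check: all required cells visited; 9 ≤ 9 moves.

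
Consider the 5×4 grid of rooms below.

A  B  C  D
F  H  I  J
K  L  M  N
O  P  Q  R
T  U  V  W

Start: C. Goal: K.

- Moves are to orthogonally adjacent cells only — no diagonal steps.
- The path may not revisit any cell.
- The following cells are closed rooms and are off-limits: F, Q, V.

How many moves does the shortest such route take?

4

The Manhattan distance from C to K is |1−3| + |3−1| = 4, so at least 4 moves are needed.
A route of 4 moves achieves this: C → I → M → L → K.
Since 4 matches the lower bound, it is optimal.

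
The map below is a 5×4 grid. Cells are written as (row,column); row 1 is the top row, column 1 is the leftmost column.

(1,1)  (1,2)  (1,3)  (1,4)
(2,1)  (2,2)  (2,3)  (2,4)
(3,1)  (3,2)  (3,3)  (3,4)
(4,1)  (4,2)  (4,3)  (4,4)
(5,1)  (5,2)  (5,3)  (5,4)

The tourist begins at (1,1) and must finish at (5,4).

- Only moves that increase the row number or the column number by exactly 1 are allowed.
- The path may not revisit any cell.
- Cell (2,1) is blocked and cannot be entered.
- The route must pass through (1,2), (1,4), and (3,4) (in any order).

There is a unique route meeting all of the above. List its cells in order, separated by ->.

(1,1) -> (1,2) -> (1,3) -> (1,4) -> (2,4) -> (3,4) -> (4,4) -> (5,4)

Moves only go right or down, so the column and row indices never decrease.
Route from (1,1): 3× right (reaching (1,4)), 4× down (reaching (5,4)) — 7 moves in all.
Check: all required cells visited.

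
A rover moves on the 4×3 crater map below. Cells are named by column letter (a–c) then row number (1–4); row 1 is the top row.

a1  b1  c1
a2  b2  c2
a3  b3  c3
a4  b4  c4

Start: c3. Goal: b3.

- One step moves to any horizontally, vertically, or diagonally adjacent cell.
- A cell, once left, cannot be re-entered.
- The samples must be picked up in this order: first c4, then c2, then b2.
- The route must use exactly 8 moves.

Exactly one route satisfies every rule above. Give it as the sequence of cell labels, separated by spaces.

The waypoints must appear in the order c4, c2, b2, with no cell reused.
Route from c3: down 1 to c4, left 1 to b4, up-left 1 to a3, up 1 to a2, up-right 1 to b1, down-right 1 to c2, left 1 to b2, down 1 to b3 — 8 moves in all.
Check: order respected (c4 at step 1, c2 at step 6, b2 at step 7); 8 moves as required.

c3 c4 b4 a3 a2 b1 c2 b2 b3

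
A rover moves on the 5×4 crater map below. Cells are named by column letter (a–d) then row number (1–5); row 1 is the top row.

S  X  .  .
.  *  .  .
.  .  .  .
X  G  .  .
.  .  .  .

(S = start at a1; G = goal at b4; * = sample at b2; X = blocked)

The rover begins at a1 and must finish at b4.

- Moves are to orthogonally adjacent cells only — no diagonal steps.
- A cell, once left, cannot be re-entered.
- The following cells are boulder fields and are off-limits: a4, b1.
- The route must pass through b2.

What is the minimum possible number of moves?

Any route passes through b2 somewhere between a1 and b4. Summing Manhattan distances along the two legs (a1 → b2 → b4) gives a lower bound of 2 + 2 = 4 moves.
A route of 4 moves achieves this: a1 → a2 → b2 → b3 → b4.
Since 4 matches the lower bound, it is optimal.

4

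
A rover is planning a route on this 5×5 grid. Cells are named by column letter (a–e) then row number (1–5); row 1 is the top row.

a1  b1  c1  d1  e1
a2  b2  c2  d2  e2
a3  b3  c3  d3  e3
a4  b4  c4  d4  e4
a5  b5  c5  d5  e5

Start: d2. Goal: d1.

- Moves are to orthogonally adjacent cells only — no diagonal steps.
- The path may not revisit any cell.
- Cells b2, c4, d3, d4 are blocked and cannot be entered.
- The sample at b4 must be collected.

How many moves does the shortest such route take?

Any route passes through b4 somewhere between d2 and d1. Summing Manhattan distances along the two legs (d2 → b4 → d1) gives a lower bound of 4 + 5 = 9 moves.
The shortest route satisfying every rule uses 11 moves: d2 → c2 → c3 → b3 → b4 → a4 → a3 → a2 → a1 → b1 → c1 → d1.
The bound of 9 isn't tight here; checking systematically, no route of length 9 through 10 satisfies every constraint, so 11 is the minimum.

11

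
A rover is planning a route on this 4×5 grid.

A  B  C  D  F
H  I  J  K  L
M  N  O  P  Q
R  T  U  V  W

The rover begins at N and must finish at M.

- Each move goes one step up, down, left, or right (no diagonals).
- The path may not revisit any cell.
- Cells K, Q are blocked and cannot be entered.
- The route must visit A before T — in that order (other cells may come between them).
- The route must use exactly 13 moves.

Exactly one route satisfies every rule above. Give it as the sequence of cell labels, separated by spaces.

N I H A B C J O P V U T R M

The waypoints must appear in the order A, T, with no cell reused.
Route from N: up to I, left to H, up to A, 2× right (reaching C), 2× down (reaching O), right to P, down to V, 3× left (reaching R), up to M — 13 moves in all.
Check: order respected (A at step 3, T at step 11); 13 moves as required.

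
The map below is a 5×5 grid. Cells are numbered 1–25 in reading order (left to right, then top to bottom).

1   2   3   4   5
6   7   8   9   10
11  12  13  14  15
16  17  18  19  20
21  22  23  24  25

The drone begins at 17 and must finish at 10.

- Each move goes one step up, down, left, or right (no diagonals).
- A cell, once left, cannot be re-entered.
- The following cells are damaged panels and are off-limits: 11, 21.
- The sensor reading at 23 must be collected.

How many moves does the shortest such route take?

7

Any route passes through 23 somewhere between 17 and 10. Summing Manhattan distances along the two legs (17 → 23 → 10) gives a lower bound of 2 + 5 = 7 moves.
A route of 7 moves achieves this: 17 → 22 → 23 → 18 → 13 → 8 → 9 → 10.
Since 7 matches the lower bound, it is optimal.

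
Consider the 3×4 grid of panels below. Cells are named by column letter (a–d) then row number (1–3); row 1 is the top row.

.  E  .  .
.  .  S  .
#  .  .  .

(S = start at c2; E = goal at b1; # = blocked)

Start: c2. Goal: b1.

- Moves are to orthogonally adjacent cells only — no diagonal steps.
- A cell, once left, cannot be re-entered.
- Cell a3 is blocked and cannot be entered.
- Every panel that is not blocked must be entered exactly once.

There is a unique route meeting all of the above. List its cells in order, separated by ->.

Need to visit all 11 open cells exactly once, starting at c2 and ending at b1.
Route from c2: up 1 to c1, right 1 to d1, down 2 to d3, left 2 to b3, up 1 to b2, left 1 to a2, up 1 to a1, right 1 to b1 — 10 moves in all.
Check: all 11 open cells covered.

c2 -> c1 -> d1 -> d2 -> d3 -> c3 -> b3 -> b2 -> a2 -> a1 -> b1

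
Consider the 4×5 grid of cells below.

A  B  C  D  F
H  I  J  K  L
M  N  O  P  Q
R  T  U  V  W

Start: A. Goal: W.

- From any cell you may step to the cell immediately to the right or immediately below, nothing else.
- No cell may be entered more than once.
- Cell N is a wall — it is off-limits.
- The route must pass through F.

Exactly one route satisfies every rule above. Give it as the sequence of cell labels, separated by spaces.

Moves only go right or down, so the column and row indices never decrease.
Route from A: right 4 to F, down 3 to W — 7 moves in all.
Check: all required cells visited.

A B C D F L Q W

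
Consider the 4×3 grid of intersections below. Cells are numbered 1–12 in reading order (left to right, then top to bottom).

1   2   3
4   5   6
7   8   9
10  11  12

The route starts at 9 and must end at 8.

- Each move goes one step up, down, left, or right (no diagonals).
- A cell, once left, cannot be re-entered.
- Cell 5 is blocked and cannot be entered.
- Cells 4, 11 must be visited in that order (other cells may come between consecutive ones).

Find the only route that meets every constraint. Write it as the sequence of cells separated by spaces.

9 6 3 2 1 4 7 10 11 8

The waypoints must appear in the order 4, 11, with no cell reused.
Route from 9: 2× up (reaching 3), 2× left (reaching 1), 3× down (reaching 10), right to 11, up to 8 — 9 moves in all.
Check: order respected (4 at step 5, 11 at step 8).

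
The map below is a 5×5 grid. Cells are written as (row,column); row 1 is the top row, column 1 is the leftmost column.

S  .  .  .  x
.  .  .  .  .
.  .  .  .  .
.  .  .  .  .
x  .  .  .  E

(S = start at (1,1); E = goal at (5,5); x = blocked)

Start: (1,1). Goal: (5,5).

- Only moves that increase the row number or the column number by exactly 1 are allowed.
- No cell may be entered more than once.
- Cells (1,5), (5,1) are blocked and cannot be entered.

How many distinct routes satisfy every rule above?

68

A right/down-only route from (1,1) to (5,5) makes exactly 4 down-moves and 4 right-moves in some order.
With no other constraints that would be C(8,4) = 70 routes.
Subtract routes through each blocked cell (inclusion–exclusion for overlaps): − through (1,5): 1 − through (5,1): 1 → 68.
That gives 68 routes.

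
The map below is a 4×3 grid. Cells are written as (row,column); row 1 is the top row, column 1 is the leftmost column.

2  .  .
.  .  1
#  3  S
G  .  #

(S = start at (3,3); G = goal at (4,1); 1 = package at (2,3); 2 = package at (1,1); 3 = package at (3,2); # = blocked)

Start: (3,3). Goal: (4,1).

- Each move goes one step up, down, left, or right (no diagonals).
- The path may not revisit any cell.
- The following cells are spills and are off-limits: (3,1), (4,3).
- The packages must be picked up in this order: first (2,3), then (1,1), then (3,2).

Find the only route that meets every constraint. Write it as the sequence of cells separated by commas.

The waypoints must appear in the order (2,3), (1,1), (3,2), with no cell reused.
Route from (3,3): up 2 to (1,3), left 2 to (1,1), down 1 to (2,1), right 1 to (2,2), down 2 to (4,2), left 1 to (4,1) — 9 moves in all.
Check: order respected (1 at step 1, 2 at step 4, 3 at step 7).

(3,3), (2,3), (1,3), (1,2), (1,1), (2,1), (2,2), (3,2), (4,2), (4,1)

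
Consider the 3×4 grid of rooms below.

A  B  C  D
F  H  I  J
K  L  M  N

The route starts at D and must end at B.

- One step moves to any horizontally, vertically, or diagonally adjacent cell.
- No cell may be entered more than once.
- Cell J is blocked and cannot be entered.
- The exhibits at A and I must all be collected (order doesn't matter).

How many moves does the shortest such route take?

Any route passes through A and I in some order between D and B. Summing Chebyshev distances along each leg and taking the cheapest ordering (D → I → A → B) gives a lower bound of 1 + 2 + 1 = 4 moves.
A route of 4 moves achieves this: D → I → H → A → B.
Since 4 matches the lower bound, it is optimal.

4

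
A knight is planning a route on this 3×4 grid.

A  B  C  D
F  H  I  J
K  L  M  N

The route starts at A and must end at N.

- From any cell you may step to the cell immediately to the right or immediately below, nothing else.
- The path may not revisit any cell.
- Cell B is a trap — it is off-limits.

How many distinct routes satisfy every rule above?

4

A right/down-only route from A to N makes exactly 2 down-moves and 3 right-moves in some order.
With no other constraints that would be C(5,2) = 10 routes.
Subtract routes through each blocked cell (inclusion–exclusion for overlaps): − through B: 6 → 4.
That gives 4 routes.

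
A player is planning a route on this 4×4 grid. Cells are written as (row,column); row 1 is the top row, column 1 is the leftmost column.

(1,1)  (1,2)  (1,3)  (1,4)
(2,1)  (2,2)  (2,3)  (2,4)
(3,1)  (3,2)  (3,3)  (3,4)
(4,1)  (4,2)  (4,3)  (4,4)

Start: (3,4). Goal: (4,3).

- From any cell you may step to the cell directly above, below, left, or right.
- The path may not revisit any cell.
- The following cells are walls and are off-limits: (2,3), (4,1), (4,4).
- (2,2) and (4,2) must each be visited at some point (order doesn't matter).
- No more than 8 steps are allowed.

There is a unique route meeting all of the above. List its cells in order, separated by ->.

(3,4) -> (2,4) -> (1,4) -> (1,3) -> (1,2) -> (2,2) -> (3,2) -> (4,2) -> (4,3)

The 8-move cap with required stops at (2,2), (4,2) leaves no slack for detours.
Route from (3,4): 2× up (reaching (1,4)), 2× left (reaching (1,2)), 3× down (reaching (4,2)), right to (4,3) — 8 moves in all.
Check: all required cells visited; 8 ≤ 8 moves.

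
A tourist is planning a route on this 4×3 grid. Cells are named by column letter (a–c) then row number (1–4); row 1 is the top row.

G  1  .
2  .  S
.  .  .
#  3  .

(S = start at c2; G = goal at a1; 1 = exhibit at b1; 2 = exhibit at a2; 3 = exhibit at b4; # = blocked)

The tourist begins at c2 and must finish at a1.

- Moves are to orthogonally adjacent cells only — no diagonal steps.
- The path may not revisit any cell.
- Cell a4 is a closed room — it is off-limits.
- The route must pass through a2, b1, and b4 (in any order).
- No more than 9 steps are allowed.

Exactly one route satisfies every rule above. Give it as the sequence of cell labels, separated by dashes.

c2 - c3 - c4 - b4 - b3 - a3 - a2 - b2 - b1 - a1

The 9-move cap with required stops at a2, b1, b4 leaves no slack for detours.
Route from c2: down 2 to c4, left 1 to b4, up 1 to b3, left 1 to a3, up 1 to a2, right 1 to b2, up 1 to b1, left 1 to a1 — 9 moves in all.
Check: all required cells visited; 9 ≤ 9 moves.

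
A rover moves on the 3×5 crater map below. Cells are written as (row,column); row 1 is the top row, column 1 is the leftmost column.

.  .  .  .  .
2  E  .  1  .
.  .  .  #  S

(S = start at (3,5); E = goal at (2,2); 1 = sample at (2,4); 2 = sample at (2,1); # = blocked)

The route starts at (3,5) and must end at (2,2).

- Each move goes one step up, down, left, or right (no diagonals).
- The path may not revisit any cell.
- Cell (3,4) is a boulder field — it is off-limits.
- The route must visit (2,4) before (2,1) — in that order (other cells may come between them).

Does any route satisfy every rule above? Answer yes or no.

One route that works: (3,5) → (2,5) → (2,4) → (1,4) → (1,3) → (1,2) → (1,1) → (2,1) → (2,2).

yes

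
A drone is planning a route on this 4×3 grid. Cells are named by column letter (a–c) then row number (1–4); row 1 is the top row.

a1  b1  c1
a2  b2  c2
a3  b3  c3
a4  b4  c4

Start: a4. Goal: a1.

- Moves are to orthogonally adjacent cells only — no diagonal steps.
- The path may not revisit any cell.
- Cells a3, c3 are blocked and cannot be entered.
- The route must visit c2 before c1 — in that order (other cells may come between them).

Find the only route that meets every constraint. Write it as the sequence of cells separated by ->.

a4 -> b4 -> b3 -> b2 -> c2 -> c1 -> b1 -> a1

The waypoints must appear in the order c2, c1, with no cell reused.
Route from a4: right to b4, 2× up (reaching b2), right to c2, up to c1, 2× left (reaching a1) — 7 moves in all.
Check: order respected (c2 at step 4, c1 at step 5).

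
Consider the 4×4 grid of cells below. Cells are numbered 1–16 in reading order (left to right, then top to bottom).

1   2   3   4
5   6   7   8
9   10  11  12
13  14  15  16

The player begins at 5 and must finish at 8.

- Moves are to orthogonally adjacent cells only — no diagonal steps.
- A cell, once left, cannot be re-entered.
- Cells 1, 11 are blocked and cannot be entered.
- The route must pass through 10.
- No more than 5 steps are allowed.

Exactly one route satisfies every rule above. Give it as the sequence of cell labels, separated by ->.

Any route must reach 10 and still end at 8 within 5 moves, so the order of the required stops is forced.
Route from 5: down to 9, right to 10, up to 6, 2× right (reaching 8) — 5 moves in all.
Check: all required cells visited; 5 ≤ 5 moves.

5 -> 9 -> 10 -> 6 -> 7 -> 8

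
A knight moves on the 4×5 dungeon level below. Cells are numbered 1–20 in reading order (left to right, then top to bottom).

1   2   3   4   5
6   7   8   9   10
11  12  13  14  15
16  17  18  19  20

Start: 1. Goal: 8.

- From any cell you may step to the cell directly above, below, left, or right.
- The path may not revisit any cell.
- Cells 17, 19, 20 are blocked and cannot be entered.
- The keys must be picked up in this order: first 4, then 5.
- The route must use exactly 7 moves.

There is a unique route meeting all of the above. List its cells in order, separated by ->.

The waypoints must appear in the order 4, 5, with no cell reused.
Route from 1: right 4 to 5, down 1 to 10, left 2 to 8 — 7 moves in all.
Check: order respected (4 at step 3, 5 at step 4); 7 moves as required.

1 -> 2 -> 3 -> 4 -> 5 -> 10 -> 9 -> 8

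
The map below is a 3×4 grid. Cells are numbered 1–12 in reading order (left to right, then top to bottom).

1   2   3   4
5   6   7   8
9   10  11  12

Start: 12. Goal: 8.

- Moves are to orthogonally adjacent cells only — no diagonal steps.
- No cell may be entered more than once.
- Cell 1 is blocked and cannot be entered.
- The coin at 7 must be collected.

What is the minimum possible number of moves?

3

Any route passes through 7 somewhere between 12 and 8. Summing Manhattan distances along the two legs (12 → 7 → 8) gives a lower bound of 2 + 1 = 3 moves.
A route of 3 moves achieves this: 12 → 11 → 7 → 8.
Since 3 matches the lower bound, it is optimal.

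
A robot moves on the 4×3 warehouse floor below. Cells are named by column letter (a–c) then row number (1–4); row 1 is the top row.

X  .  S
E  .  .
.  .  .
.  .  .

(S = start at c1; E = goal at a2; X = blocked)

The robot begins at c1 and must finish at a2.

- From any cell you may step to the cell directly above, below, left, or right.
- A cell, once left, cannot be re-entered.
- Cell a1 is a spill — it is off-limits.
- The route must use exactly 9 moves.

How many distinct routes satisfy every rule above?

Need simple routes of exactly 9 moves from c1 to a2 (Manhattan distance 3, so 3 moves are spent on a detour and 3 undoing it).
Enumerating: c1 c2 c3 c4 b4 a4 a3 b3 b2 a2 | c1 c2 b2 b3 c3 c4 b4 a4 a3 a2 | c1 b1 b2 b3 c3 c4 b4 a4 a3 a2 | c1 b1 b2 c2 c3 c4 b4 b3 a3 a2 | c1 b1 b2 c2 c3 c4 b4 a4 a3 a2 | c1 b1 b2 c2 c3 b3 b4 a4 a3 a2.
That gives 6 routes.

6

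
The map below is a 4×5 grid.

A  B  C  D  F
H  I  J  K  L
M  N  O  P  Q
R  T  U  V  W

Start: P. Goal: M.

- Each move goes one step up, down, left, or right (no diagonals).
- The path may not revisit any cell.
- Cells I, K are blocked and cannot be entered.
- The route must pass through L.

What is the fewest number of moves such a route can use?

9

Any route passes through L somewhere between P and M. Summing Manhattan distances along the two legs (P → L → M) gives a lower bound of 2 + 5 = 7 moves.
The shortest route satisfying every rule uses 9 moves: P → Q → L → F → D → C → J → O → N → M.
The no-revisit rule (legs can't share cells) pushes the minimum above the 7-move bound; an exhaustive check rules out every length from 7 to 8, leaving 9 as the minimum.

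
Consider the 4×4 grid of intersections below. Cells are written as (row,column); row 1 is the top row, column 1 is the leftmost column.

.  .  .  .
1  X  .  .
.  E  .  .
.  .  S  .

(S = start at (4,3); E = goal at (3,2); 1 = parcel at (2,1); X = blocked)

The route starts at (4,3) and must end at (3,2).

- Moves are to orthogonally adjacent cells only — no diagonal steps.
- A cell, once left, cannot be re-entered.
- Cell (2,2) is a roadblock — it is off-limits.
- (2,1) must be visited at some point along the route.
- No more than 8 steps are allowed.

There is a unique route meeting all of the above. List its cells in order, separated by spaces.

(4,3) (3,3) (2,3) (1,3) (1,2) (1,1) (2,1) (3,1) (3,2)

Any route must reach (2,1) and still end at (3,2) within 8 moves, so the order of the required stops is forced.
Route from (4,3): 3× up (reaching (1,3)), 2× left (reaching (1,1)), 2× down (reaching (3,1)), right to (3,2) — 8 moves in all.
Check: all required cells visited; 8 ≤ 8 moves.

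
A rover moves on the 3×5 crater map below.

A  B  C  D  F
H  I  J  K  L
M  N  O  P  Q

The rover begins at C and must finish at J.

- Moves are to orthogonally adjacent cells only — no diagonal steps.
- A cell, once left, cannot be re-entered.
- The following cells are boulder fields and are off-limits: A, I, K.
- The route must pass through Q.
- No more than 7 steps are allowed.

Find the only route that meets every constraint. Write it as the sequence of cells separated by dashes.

C - D - F - L - Q - P - O - J

The 7-move cap with required stops at Q leaves no slack for detours.
Route from C: right 2 to F, down 2 to Q, left 2 to O, up 1 to J — 7 moves in all.
Check: all required cells visited; 7 ≤ 7 moves.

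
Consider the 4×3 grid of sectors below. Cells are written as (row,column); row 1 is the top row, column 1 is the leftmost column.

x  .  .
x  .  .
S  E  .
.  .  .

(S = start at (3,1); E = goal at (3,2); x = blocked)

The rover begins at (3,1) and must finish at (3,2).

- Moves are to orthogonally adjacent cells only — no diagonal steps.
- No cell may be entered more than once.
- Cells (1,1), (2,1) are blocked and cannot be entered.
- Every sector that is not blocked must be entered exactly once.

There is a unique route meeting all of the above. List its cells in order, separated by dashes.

(3,1) - (4,1) - (4,2) - (4,3) - (3,3) - (2,3) - (1,3) - (1,2) - (2,2) - (3,2)

Need to visit all 10 open cells exactly once, starting at (3,1) and ending at (3,2).
Cell (4,3) has only two open neighbours ((3,3) and (4,2)), so the path must pass straight through it: one of those is the cell it's entered from and the other is where it exits.
Route from (3,1): down 1 to (4,1), right 2 to (4,3), up 3 to (1,3), left 1 to (1,2), down 2 to (3,2) — 9 moves in all.
Check: all 10 open cells covered.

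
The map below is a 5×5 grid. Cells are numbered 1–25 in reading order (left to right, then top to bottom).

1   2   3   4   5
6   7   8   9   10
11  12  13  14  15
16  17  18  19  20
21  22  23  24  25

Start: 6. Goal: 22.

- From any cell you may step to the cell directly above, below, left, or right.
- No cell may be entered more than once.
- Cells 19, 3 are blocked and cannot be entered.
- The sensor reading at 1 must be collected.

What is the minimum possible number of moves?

6

Any route passes through 1 somewhere between 6 and 22. Summing Manhattan distances along the two legs (6 → 1 → 22) gives a lower bound of 1 + 5 = 6 moves.
A route of 6 moves achieves this: 6 → 1 → 2 → 7 → 12 → 17 → 22.
Since 6 matches the lower bound, it is optimal.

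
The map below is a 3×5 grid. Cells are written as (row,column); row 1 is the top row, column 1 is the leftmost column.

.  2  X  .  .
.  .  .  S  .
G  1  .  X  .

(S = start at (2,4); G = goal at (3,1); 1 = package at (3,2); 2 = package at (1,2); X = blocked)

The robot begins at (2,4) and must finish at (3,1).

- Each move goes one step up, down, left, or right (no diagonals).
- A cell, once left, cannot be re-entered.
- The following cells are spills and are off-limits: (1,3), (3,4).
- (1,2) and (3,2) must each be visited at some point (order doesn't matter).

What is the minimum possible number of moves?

Any route passes through (1,2) and (3,2) in some order between (2,4) and (3,1). Summing Manhattan distances along each leg and taking the cheapest ordering ((2,4) → (1,2) → (3,2) → (3,1)) gives a lower bound of 3 + 2 + 1 = 6 moves.
The shortest route satisfying every rule uses 8 moves: (2,4) → (2,3) → (3,3) → (3,2) → (2,2) → (1,2) → (1,1) → (2,1) → (3,1).
The bound of 6 isn't tight here; checking systematically, no route of length 6 through 7 satisfies every constraint, so 8 is the minimum.

8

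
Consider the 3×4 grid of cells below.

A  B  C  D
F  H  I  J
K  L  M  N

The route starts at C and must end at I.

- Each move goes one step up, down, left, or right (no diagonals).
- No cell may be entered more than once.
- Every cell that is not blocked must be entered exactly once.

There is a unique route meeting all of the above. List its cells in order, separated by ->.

C -> D -> J -> N -> M -> L -> K -> F -> A -> B -> H -> I

Need to visit all 12 open cells exactly once, starting at C and ending at I.
Cell N has only two open neighbours (J and M), so the path must pass straight through it: one of those is the cell it's entered from and the other is where it exits.
Route from C: right to D, 2× down (reaching N), 3× left (reaching K), 2× up (reaching A), right to B, down to H, right to I — 11 moves in all.
Check: all 12 open cells covered.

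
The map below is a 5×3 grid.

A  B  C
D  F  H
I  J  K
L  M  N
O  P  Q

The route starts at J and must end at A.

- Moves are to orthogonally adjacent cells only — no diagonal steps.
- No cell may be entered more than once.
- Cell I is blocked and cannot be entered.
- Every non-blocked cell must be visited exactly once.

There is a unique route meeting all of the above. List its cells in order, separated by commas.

Need to visit all 14 open cells exactly once, starting at J and ending at A.
Cell L has only two open neighbours (O and M), so the path must pass straight through it: one of those is the cell it's entered from and the other is where it exits.
Route from J: down to M, left to L, down to O, 2× right (reaching Q), 4× up (reaching C), left to B, down to F, left to D, up to A — 13 moves in all.
Check: all 14 open cells covered.

J, M, L, O, P, Q, N, K, H, C, B, F, D, A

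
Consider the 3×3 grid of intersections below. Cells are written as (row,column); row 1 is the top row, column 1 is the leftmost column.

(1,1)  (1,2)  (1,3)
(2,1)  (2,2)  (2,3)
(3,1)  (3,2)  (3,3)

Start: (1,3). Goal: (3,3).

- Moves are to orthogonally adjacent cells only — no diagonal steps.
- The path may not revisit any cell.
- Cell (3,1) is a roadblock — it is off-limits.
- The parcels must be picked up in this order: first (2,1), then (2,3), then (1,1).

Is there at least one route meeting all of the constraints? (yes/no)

no

Ignoring the required order, 1 revisit-free route from (1,3) to (3,3) passes through all of (2,1), (2,3), and (1,1); the waypoint orders that occur are (1,1) → (2,1) → (2,3) (1) — never (2,1) → (2,3) → (1,1).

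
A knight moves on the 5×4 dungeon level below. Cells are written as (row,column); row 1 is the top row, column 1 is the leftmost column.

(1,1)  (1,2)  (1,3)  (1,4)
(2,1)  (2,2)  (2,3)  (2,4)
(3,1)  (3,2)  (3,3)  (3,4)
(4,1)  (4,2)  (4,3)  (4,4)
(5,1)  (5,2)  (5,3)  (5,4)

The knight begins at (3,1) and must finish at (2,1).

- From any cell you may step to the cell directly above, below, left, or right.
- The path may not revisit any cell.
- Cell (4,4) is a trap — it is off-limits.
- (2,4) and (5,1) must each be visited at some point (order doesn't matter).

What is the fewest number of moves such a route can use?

Any route passes through (2,4) and (5,1) in some order between (3,1) and (2,1). Summing Manhattan distances along each leg and taking the cheapest ordering ((3,1) → (5,1) → (2,4) → (2,1)) gives a lower bound of 2 + 6 + 3 = 11 moves.
A route of 11 moves achieves this: (3,1) → (4,1) → (5,1) → (5,2) → (4,2) → (3,2) → (3,3) → (3,4) → (2,4) → (2,3) → (2,2) → (2,1).
Since 11 matches the lower bound, it is optimal.

11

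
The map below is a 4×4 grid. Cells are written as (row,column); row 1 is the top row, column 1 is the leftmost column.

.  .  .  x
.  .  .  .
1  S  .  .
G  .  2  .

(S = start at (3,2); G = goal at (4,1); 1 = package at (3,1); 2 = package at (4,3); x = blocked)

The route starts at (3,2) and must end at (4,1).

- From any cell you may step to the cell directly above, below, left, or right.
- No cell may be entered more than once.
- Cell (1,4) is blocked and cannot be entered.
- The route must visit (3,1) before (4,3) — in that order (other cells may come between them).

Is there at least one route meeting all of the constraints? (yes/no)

One route that works: (3,2) → (3,1) → (2,1) → (2,2) → (2,3) → (3,3) → (4,3) → (4,2) → (4,1).

yes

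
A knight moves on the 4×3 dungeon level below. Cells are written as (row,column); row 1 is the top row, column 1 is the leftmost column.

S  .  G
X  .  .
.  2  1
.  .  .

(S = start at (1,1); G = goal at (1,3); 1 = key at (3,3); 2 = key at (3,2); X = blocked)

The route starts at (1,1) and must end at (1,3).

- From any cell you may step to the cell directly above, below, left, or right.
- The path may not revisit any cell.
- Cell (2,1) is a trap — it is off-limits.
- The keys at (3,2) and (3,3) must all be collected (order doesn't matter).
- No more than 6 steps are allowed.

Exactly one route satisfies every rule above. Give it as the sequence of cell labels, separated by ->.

(1,1) -> (1,2) -> (2,2) -> (3,2) -> (3,3) -> (2,3) -> (1,3)

Any route must reach (3,2) and (3,3) and still end at (1,3) within 6 moves, so the order of the required stops is forced.
Route from (1,1): right 1 to (1,2), down 2 to (3,2), right 1 to (3,3), up 2 to (1,3) — 6 moves in all.
Check: all required cells visited; 6 ≤ 6 moves.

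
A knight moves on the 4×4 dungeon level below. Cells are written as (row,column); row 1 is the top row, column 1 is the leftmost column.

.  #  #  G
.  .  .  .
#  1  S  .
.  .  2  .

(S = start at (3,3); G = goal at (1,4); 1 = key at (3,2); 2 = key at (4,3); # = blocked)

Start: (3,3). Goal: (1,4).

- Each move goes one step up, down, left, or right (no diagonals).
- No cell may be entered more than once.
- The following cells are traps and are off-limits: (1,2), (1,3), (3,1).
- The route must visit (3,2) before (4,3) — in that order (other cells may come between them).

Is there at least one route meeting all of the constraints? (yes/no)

yes

One route that works: (3,3) → (3,2) → (4,2) → (4,3) → (4,4) → (3,4) → (2,4) → (1,4).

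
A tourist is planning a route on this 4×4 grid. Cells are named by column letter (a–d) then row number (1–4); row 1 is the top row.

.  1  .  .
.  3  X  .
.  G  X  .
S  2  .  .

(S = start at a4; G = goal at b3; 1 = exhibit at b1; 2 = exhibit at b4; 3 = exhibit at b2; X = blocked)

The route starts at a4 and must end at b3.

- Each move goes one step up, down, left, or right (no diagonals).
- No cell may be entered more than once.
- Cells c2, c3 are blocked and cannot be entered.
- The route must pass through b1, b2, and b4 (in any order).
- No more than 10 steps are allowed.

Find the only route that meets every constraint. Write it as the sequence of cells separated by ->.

a4 -> b4 -> c4 -> d4 -> d3 -> d2 -> d1 -> c1 -> b1 -> b2 -> b3

The 10-move cap with required stops at b1, b2, b4 leaves no slack for detours.
Route from a4: 3× right (reaching d4), 3× up (reaching d1), 2× left (reaching b1), 2× down (reaching b3) — 10 moves in all.
Check: all required cells visited; 10 ≤ 10 moves.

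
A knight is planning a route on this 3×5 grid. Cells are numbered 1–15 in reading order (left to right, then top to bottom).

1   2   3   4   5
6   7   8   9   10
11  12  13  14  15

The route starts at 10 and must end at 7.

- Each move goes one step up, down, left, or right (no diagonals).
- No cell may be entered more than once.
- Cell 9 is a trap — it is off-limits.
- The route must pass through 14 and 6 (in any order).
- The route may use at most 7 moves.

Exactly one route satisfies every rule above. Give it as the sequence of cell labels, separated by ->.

10 -> 15 -> 14 -> 13 -> 12 -> 11 -> 6 -> 7

Any route must reach 14 and 6 and still end at 7 within 7 moves, so the order of the required stops is forced.
Route from 10: down to 15, 4× left (reaching 11), up to 6, right to 7 — 7 moves in all.
Check: all required cells visited; 7 ≤ 7 moves.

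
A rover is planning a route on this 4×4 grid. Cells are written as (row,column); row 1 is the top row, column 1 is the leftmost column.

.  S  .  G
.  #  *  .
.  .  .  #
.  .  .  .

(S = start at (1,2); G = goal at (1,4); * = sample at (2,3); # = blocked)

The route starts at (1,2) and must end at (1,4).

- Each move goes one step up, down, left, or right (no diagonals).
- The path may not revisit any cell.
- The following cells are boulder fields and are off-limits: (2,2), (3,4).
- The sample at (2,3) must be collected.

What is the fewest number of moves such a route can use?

4

Any route passes through (2,3) somewhere between (1,2) and (1,4). Summing Manhattan distances along the two legs ((1,2) → (2,3) → (1,4)) gives a lower bound of 2 + 2 = 4 moves.
A route of 4 moves achieves this: (1,2) → (1,3) → (2,3) → (2,4) → (1,4).
Since 4 matches the lower bound, it is optimal.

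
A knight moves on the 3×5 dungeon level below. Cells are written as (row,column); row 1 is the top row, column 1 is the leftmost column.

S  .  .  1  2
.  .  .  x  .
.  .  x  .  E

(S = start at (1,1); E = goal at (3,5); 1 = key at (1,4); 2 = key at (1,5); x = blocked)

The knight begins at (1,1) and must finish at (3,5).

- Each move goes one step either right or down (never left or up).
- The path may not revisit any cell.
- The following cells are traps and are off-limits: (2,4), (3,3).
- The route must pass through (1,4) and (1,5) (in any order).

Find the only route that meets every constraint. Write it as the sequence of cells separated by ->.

(1,1) -> (1,2) -> (1,3) -> (1,4) -> (1,5) -> (2,5) -> (3,5)

Moves only go right or down, so the column and row indices never decrease.
Route from (1,1): right 4 to (1,5), down 2 to (3,5) — 6 moves in all.
Check: all required cells visited.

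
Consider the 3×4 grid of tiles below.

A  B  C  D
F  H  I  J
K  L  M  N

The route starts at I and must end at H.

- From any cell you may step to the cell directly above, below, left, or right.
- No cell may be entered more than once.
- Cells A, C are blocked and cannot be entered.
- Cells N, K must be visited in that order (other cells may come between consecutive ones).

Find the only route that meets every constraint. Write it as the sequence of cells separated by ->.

I -> J -> N -> M -> L -> K -> F -> H

The waypoints must appear in the order N, K, with no cell reused.
Route from I: right 1 to J, down 1 to N, left 3 to K, up 1 to F, right 1 to H — 7 moves in all.
Check: order respected (N at step 2, K at step 5).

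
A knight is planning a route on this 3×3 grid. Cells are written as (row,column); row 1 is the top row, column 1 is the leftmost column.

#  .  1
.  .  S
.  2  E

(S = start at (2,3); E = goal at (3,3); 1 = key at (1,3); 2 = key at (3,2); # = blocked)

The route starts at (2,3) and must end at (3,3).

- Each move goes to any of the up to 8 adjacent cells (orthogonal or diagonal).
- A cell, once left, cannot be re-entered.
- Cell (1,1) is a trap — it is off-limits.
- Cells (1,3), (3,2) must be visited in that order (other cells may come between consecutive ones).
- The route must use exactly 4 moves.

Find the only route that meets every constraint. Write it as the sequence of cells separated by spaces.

(2,3) (1,3) (2,2) (3,2) (3,3)

The waypoints must appear in the order (1,3), (3,2), with no cell reused.
Route from (2,3): up 1 to (1,3), down-left 1 to (2,2), down 1 to (3,2), right 1 to (3,3) — 4 moves in all.
Check: order respected (1 at step 1, 2 at step 3); 4 moves as required.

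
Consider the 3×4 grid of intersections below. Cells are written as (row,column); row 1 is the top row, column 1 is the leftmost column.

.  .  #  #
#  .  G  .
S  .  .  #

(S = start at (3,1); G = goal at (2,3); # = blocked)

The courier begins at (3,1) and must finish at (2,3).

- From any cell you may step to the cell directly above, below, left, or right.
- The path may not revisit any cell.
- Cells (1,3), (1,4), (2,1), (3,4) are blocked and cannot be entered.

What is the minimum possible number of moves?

The Manhattan distance from (3,1) to (2,3) is |3−2| + |1−3| = 3, so at least 3 moves are needed.
A route of 3 moves achieves this: (3,1) → (3,2) → (2,2) → (2,3).
Since 3 matches the lower bound, it is optimal.

3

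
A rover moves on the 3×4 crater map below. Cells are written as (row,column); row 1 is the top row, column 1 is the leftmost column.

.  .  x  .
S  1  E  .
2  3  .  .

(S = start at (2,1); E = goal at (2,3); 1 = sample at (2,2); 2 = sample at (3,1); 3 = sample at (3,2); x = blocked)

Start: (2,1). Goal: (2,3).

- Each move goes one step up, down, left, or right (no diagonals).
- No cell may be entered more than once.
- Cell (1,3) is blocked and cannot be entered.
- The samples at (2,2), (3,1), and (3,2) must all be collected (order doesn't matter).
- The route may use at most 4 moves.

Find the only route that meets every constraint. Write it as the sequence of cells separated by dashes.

(2,1) - (3,1) - (3,2) - (2,2) - (2,3)

Any route must reach (2,2), (3,1), and (3,2) and still end at (2,3) within 4 moves, so the order of the required stops is forced.
Route from (2,1): down 1 to (3,1), right 1 to (3,2), up 1 to (2,2), right 1 to (2,3) — 4 moves in all.
Check: all required cells visited; 4 ≤ 4 moves.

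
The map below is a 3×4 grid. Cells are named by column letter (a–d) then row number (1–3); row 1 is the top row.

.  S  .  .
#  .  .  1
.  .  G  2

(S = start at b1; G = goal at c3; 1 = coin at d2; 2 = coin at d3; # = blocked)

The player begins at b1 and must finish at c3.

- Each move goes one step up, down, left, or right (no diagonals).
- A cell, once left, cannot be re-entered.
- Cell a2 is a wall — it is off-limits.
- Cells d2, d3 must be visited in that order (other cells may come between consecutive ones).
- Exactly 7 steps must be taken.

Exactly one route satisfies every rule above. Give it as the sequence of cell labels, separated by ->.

b1 -> b2 -> c2 -> c1 -> d1 -> d2 -> d3 -> c3

The waypoints must appear in the order d2, d3, with no cell reused.
Route from b1: down 1 to b2, right 1 to c2, up 1 to c1, right 1 to d1, down 2 to d3, left 1 to c3 — 7 moves in all.
Check: order respected (1 at step 5, 2 at step 6); 7 moves as required.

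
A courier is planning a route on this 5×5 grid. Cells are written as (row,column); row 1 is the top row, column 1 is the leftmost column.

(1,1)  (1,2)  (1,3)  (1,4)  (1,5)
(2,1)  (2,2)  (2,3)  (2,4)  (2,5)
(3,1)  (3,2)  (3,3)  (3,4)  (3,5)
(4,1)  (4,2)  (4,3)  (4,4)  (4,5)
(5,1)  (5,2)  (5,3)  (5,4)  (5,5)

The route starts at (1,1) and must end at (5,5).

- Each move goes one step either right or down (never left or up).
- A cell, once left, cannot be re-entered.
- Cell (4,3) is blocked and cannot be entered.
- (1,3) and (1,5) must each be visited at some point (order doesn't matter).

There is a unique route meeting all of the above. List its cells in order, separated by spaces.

Moves only go right or down, so the column and row indices never decrease.
Route from (1,1): 4× right (reaching (1,5)), 4× down (reaching (5,5)) — 8 moves in all.
Check: all required cells visited.

(1,1) (1,2) (1,3) (1,4) (1,5) (2,5) (3,5) (4,5) (5,5)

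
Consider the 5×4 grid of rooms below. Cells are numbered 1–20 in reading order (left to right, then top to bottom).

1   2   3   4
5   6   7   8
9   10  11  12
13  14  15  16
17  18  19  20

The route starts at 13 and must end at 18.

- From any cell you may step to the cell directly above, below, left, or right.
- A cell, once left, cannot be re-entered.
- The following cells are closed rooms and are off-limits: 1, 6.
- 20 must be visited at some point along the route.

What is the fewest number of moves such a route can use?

Any route passes through 20 somewhere between 13 and 18. Summing Manhattan distances along the two legs (13 → 20 → 18) gives a lower bound of 4 + 2 = 6 moves.
A route of 6 moves achieves this: 13 → 14 → 15 → 16 → 20 → 19 → 18.
Since 6 matches the lower bound, it is optimal.

6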